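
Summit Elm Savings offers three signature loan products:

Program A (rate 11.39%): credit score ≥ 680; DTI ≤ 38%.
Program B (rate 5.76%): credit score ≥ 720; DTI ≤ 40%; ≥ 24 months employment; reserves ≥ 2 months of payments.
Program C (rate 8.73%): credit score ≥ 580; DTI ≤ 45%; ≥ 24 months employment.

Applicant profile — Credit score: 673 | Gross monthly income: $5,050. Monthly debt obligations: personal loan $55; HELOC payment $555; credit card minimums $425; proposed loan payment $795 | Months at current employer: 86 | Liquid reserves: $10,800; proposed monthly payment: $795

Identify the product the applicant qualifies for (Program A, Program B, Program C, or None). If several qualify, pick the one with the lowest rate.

Total debts = (55 + 555 + 425 + 795) = 1,830; DTI = 1,830/5,050 = 36.2%.
Reserves = 10,800/795 = 13.6 months.
Program A: score 673 < 680; DTI 36.2% ≤ 38% → does not qualify.
Program B: score 673 < 720; DTI 36.2% ≤ 40%; employment 86 ≥ 24 mo; reserves 13.6 ≥ 2 mo → does not qualify.
Program C: score 673 ≥ 580; DTI 36.2% ≤ 45%; employment 86 ≥ 24 mo → qualifies.

Program C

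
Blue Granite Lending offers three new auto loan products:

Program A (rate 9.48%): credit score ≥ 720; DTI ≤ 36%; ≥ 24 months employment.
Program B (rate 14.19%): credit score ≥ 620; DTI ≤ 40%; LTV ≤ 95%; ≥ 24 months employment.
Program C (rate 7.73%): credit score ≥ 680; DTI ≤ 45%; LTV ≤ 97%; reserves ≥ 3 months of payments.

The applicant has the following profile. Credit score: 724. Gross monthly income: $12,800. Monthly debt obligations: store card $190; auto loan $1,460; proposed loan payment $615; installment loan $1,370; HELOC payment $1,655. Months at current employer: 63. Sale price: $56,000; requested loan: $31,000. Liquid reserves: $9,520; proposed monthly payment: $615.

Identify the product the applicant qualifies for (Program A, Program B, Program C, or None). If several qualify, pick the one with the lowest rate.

Total debts = (190 + 1,460 + 615 + 1,370 + 1,655) = 5,290; DTI = 5,290/12,800 = 41.3%.
LTV = 31,000/56,000 = 55.4%.
Reserves = 9,520/615 = 15.5 months.
Program A: score 724 ≥ 720; DTI 41.3% > 36%; employment 63 ≥ 24 mo → does not qualify.
Program B: score 724 ≥ 620; DTI 41.3% > 40%; LTV 55.4% ≤ 95%; employment 63 ≥ 24 mo → does not qualify.
Program C: score 724 ≥ 680; DTI 41.3% ≤ 45%; LTV 55.4% ≤ 97%; reserves 15.5 ≥ 3 mo → qualifies.

Program C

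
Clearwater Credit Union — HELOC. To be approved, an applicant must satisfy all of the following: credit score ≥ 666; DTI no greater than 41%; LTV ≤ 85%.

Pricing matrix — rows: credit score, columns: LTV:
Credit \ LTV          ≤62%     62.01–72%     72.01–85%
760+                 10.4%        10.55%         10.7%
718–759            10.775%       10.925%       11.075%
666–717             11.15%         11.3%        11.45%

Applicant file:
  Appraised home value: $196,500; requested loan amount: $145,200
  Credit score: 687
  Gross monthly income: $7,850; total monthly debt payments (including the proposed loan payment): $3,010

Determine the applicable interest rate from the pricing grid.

11.45%

Credit score 687 ≥ 666; Debt-to-income = 3,010/7,850 = 38.3% — meets 41% limit
LTV: 145,200 ÷ 196,500 = 73.9%, within 85% cap
Row: 687 falls in 666–717. Column: 73.9% falls in 72.01–85%. Rate = 11.45%.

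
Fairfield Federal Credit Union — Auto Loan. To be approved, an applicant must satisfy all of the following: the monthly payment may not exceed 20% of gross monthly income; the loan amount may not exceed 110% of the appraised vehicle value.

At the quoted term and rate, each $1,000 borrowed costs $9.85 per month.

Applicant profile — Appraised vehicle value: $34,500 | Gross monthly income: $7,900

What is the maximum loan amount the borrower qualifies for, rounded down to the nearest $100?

$37,900

Payment cap: 20% × $7,900 = $1,580/month.
At $9.85 per $1,000, that supports 1,580/9.85 × 1,000 ≈ $160,406 → $160,400.
LTV cap: 110% × $34,500 = $37,950 → $37,900.
Binding constraint: loan-to-value.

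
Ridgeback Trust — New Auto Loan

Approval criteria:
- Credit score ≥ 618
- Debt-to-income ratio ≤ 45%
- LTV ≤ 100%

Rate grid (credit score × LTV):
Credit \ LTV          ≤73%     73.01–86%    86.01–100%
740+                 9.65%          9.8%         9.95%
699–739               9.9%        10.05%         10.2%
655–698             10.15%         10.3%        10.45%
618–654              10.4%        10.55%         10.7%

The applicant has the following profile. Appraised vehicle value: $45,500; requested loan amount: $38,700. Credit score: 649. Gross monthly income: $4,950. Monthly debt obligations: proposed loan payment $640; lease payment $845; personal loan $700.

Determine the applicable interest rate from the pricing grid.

Credit score 649 ≥ 618; Total monthly debts = (640 + 845 + 700) = 2,185. DTI = 2,185/4,950 = 44.1% ≤ 45%
LTV: 38,700 ÷ 45,500 = 85.1%, within 100% cap
Credit 649 → row 618–654; LTV 85.1% → column 73.01–86%. Grid cell → 10.55%.

10.55%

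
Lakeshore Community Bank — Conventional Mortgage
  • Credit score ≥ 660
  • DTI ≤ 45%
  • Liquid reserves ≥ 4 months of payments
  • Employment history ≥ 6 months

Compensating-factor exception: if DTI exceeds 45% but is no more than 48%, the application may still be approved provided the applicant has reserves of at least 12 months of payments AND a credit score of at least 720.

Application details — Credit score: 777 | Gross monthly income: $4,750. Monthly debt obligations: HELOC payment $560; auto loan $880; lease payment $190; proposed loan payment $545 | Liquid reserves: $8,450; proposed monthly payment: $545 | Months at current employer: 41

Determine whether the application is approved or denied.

Approved

Credit score 777 ≥ 660 (meets base)
Total debts = (560 + 880 + 190 + 545) = 2,175. DTI: 2,175 ÷ 4,750 = 45.8%, over the 45% base limit.
Reserves = 8,450/545 = 15.5 months ≥ 4
Employment 41 ≥ 6 months
DTI 45.8% is within the 45%–48% exception band; checking compensating factors.
Override check — reserves: 15.5 mo (ok); score: 777 (ok).
Both override conditions satisfied; DTI exception granted.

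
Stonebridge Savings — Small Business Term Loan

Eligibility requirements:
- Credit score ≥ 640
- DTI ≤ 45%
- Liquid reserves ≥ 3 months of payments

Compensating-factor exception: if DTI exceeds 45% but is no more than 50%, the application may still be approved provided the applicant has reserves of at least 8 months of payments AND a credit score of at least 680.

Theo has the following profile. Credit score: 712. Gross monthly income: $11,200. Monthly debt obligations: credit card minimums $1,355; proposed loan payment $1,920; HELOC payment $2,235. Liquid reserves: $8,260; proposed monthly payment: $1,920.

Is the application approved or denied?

Credit score 712 ≥ 640 (meets base)
Total debts = (1,355 + 1,920 + 2,235) = 5,510. DTI = 5,510/11,200 = 49.2% > 45% — standard DTI limit exceeded.
Reserves: 8,260 ÷ 1,920 = 4.3 months (meets 3-month minimum)
DTI 49.2% is within the 45%–50% exception band; checking compensating factors.
Reserves 4.3 < 8 months; credit score 712 ≥ 680.
Override conditions not both satisfied; exception does not apply.

Denied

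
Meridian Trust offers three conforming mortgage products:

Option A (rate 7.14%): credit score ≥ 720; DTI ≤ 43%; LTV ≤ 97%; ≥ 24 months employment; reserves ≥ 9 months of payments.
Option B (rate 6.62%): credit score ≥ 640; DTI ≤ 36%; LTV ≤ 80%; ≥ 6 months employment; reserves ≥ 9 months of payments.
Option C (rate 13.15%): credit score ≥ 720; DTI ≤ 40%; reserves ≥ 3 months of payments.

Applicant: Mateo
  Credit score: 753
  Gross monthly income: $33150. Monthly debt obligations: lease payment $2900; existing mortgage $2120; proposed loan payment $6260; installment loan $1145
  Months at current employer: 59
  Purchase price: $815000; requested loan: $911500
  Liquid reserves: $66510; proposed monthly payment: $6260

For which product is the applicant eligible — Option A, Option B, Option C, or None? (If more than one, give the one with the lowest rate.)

Option C

Total debts = (2,900 + 2,120 + 6,260 + 1,145) = 12,425; DTI = 12,425/33,150 = 37.5%.
LTV = 911,500/815,000 = 111.8%.
Reserves = 66,510/6,260 = 10.6 months.
Option A: score 753 ≥ 720; DTI 37.5% ≤ 43%; LTV 111.8% > 97%; employment 59 ≥ 24 mo; reserves 10.6 ≥ 9 mo → does not qualify.
Option B: score 753 ≥ 640; DTI 37.5% > 36%; LTV 111.8% > 80%; employment 59 ≥ 6 mo; reserves 10.6 ≥ 9 mo → does not qualify.
Option C: score 753 ≥ 720; DTI 37.5% ≤ 40%; reserves 10.6 ≥ 3 mo → qualifies.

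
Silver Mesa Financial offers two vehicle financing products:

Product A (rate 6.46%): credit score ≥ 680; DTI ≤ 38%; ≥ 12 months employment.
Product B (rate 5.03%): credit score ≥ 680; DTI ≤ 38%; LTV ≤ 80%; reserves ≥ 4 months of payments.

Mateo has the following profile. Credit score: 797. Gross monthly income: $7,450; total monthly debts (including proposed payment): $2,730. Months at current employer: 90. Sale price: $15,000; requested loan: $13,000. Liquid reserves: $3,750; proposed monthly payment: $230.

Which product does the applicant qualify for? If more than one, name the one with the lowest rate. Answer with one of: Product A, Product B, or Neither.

Product A

DTI = 2,730/7,450 = 36.6%.
LTV = 13,000/15,000 = 86.7%.
Reserves = 3,750/230 = 16.3 months.
Product A: score 797 ≥ 680; DTI 36.6% ≤ 38%; employment 90 ≥ 12 mo → qualifies.
Product B: score 797 ≥ 680; DTI 36.6% ≤ 38%; LTV 86.7% > 80%; reserves 16.3 ≥ 4 mo → does not qualify.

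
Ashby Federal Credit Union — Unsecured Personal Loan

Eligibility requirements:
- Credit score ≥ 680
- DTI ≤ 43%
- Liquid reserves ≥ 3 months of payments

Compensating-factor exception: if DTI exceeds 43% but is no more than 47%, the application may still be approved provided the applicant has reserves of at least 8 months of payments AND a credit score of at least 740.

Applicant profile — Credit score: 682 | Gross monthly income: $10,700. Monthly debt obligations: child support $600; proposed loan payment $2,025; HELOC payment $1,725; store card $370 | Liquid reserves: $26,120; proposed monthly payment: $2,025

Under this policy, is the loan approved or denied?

Denied

Credit score 682 ≥ 680 (meets base)
Total debts = (600 + 2,025 + 1,725 + 370) = 4,720. DTI = 4,720/10,700 = 44.1% > 43% — standard DTI limit exceeded.
Reserves = 26,120/2,025 = 12.9 months ≥ 3
44.1% falls in the override range (43%–47%), so the compensating-factor test applies.
Override check — reserves: 12.9 mo (ok); score: 682 (below 740).
Compensating-factor requirement not fully met.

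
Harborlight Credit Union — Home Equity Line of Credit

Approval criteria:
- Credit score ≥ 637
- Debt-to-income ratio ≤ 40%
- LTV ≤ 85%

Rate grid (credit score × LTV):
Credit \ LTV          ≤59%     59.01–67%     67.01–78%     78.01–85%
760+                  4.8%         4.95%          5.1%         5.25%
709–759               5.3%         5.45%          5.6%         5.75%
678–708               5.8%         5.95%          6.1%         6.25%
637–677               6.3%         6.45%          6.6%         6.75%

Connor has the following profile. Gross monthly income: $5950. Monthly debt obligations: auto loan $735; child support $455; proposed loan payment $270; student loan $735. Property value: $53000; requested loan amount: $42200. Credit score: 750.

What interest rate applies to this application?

Credit score 750 ≥ 637; Total monthly debts = (735 + 455 + 270 + 735) = 2,195. DTI: 2,195 ÷ 5,950 = 36.9%, within the 40% cap
LTV = 42,200/53,000 = 79.6% ≤ 85%
Row: 750 falls in 709–759. Column: 79.6% falls in 78.01–85%. Rate = 5.75%.

5.75%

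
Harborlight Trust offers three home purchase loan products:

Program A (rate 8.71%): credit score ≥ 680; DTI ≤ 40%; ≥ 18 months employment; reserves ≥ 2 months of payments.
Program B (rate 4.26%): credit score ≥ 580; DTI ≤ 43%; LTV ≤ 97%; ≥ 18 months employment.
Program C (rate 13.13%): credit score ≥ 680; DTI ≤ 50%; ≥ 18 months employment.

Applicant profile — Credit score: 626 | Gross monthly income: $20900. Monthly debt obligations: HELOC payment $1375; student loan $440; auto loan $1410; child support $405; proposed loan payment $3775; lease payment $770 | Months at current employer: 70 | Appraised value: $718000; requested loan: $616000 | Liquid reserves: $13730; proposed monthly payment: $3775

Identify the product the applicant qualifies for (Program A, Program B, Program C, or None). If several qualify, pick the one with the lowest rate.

Program B

Total debts = (1,375 + 440 + 1,410 + 405 + 3,775 + 770) = 8,175; DTI = 8,175/20,900 = 39.1%.
LTV = 616,000/718,000 = 85.8%.
Reserves = 13,730/3,775 = 3.6 months.
Program A: score 626 < 680; DTI 39.1% ≤ 40%; employment 70 ≥ 18 mo; reserves 3.6 ≥ 2 mo → does not qualify.
Program B: score 626 ≥ 580; DTI 39.1% ≤ 43%; LTV 85.8% ≤ 97%; employment 70 ≥ 18 mo → qualifies.
Program C: score 626 < 680; DTI 39.1% ≤ 50%; employment 70 ≥ 18 mo → does not qualify.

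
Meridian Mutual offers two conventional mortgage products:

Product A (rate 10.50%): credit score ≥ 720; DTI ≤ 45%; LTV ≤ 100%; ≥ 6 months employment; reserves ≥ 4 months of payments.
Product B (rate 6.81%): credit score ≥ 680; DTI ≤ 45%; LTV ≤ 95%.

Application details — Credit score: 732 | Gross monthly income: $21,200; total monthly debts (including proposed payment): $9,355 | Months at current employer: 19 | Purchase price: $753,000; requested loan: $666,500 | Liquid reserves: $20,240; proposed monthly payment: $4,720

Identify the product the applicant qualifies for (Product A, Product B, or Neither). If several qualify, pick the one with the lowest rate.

Product B

DTI = 9,355/21,200 = 44.1%.
LTV = 666,500/753,000 = 88.5%.
Reserves = 20,240/4,720 = 4.3 months.
Product A: score 732 ≥ 720; DTI 44.1% ≤ 45%; LTV 88.5% ≤ 100%; employment 19 ≥ 6 mo; reserves 4.3 ≥ 4 mo → qualifies.
Product B: score 732 ≥ 680; DTI 44.1% ≤ 45%; LTV 88.5% ≤ 95% → qualifies.
Qualifying: Product A, Product B. Lowest rate is 6.81% → Product B.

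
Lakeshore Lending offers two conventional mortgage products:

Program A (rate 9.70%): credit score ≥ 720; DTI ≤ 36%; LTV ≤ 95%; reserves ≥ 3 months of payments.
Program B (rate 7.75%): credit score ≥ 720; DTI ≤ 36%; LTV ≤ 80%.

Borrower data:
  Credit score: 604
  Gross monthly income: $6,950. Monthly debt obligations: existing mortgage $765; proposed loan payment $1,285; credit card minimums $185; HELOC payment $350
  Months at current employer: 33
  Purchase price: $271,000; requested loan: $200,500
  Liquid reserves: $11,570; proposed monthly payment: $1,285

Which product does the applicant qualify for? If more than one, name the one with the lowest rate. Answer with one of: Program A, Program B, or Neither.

Neither

Total debts = (765 + 1,285 + 185 + 350) = 2,585; DTI = 2,585/6,950 = 37.2%.
LTV = 200,500/271,000 = 74%.
Reserves = 11,570/1,285 = 9.0 months.
Program A: score 604 < 720; DTI 37.2% > 36%; LTV 74% ≤ 95%; reserves 9.0 ≥ 3 mo → does not qualify.
Program B: score 604 < 720; DTI 37.2% > 36%; LTV 74% ≤ 80% → does not qualify.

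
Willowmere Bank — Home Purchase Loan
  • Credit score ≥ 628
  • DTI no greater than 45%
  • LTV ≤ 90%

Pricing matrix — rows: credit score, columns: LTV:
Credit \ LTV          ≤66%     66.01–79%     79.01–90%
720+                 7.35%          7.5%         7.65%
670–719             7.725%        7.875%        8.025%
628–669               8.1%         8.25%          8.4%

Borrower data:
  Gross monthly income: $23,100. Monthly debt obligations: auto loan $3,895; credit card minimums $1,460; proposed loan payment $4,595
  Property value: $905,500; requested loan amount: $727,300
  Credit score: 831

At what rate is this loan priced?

7.65%

Credit score 831 ≥ 628; Total monthly debts = (3,895 + 1,460 + 4,595) = 9,950. DTI = 9,950/23,100 = 43.1% ≤ 45%
LTV: 727,300 ÷ 905,500 = 80.3%, within 90% cap
Credit 831 → row 720+; LTV 80.3% → column 79.01–90%. Grid cell → 7.65%.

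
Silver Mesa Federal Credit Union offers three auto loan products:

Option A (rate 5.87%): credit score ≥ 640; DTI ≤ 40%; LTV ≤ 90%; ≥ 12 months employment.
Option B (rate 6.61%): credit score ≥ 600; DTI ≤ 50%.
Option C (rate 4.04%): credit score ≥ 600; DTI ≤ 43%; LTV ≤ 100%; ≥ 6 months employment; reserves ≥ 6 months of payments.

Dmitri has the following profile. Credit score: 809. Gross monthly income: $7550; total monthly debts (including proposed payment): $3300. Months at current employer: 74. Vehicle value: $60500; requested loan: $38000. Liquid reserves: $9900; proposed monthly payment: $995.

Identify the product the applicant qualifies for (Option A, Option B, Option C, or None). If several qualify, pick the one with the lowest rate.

Option B

DTI = 3,300/7,550 = 43.7%.
LTV = 38,000/60,500 = 62.8%.
Reserves = 9,900/995 = 9.9 months.
Option A: score 809 ≥ 640; DTI 43.7% > 40%; LTV 62.8% ≤ 90%; employment 74 ≥ 12 mo → does not qualify.
Option B: score 809 ≥ 600; DTI 43.7% ≤ 50% → qualifies.
Option C: score 809 ≥ 600; DTI 43.7% > 43%; LTV 62.8% ≤ 100%; employment 74 ≥ 6 mo; reserves 9.9 ≥ 6 mo → does not qualify.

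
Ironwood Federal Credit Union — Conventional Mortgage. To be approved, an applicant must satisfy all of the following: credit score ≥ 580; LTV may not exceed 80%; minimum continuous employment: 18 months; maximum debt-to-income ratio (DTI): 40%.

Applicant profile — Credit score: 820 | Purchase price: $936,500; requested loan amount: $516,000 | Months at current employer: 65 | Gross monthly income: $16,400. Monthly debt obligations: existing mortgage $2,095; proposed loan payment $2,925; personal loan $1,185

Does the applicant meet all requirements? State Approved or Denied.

Credit score 820 ≥ 580 (meets)
Loan-to-value = 516,000/936,500 = 55.1% — pass (80% max)
Employment 65 ≥ 18 months
Total monthly debts = (2,095 + 2,925 + 1,185) = 6,205. Debt-to-income = 6,205/16,400 = 37.8% — meets 40% limit
All criteria satisfied.

Approved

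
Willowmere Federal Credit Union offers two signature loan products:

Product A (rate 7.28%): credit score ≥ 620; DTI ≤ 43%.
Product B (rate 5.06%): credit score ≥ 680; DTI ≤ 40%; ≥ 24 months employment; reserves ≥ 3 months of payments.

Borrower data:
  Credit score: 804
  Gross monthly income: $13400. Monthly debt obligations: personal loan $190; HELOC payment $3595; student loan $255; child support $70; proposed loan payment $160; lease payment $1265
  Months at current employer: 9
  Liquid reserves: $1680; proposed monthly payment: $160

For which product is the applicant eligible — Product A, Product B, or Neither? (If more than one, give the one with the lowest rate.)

Total debts = (190 + 3,595 + 255 + 70 + 160 + 1,265) = 5,535; DTI = 5,535/13,400 = 41.3%.
Reserves = 1,680/160 = 10.5 months.
Product A: score 804 ≥ 620; DTI 41.3% ≤ 43% → qualifies.
Product B: score 804 ≥ 680; DTI 41.3% > 40%; employment 9 < 24 mo; reserves 10.5 ≥ 3 mo → does not qualify.

Product A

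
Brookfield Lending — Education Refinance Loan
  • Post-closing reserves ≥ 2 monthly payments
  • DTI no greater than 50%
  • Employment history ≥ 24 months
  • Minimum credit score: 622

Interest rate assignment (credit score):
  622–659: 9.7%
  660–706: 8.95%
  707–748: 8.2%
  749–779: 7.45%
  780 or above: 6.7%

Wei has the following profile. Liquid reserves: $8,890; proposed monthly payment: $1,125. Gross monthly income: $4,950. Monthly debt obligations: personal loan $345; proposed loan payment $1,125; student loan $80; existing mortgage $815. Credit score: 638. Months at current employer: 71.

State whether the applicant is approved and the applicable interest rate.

Credit score 638 ≥ 622 (meets minimum)
Employment 71 ≥ 24 months
Reserves = 8,890/1,125 = 7.9 months ≥ 2
Total monthly debts = (345 + 1,125 + 80 + 815) = 2,365. DTI = 2,365/4,950 = 47.8% ≤ 50%
All requirements met. Score 638 falls in the 622–659 tier → 9.7%.

Approved at 9.7%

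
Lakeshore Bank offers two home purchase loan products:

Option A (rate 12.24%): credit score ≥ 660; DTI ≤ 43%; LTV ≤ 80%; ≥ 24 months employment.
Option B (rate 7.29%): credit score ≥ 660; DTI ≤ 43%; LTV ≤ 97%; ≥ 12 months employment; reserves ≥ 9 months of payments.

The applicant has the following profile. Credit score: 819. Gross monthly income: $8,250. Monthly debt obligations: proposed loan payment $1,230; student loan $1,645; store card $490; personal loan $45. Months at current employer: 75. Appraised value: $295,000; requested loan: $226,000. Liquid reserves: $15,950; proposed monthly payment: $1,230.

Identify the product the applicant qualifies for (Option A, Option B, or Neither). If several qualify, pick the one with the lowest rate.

Total debts = (1,230 + 1,645 + 490 + 45) = 3,410; DTI = 3,410/8,250 = 41.3%.
LTV = 226,000/295,000 = 76.6%.
Reserves = 15,950/1,230 = 13.0 months.
Option A: score 819 ≥ 660; DTI 41.3% ≤ 43%; LTV 76.6% ≤ 80%; employment 75 ≥ 24 mo → qualifies.
Option B: score 819 ≥ 660; DTI 41.3% ≤ 43%; LTV 76.6% ≤ 97%; employment 75 ≥ 12 mo; reserves 13.0 ≥ 9 mo → qualifies.
Qualifying: Option A, Option B. Lowest rate is 7.29% → Option B.

Option B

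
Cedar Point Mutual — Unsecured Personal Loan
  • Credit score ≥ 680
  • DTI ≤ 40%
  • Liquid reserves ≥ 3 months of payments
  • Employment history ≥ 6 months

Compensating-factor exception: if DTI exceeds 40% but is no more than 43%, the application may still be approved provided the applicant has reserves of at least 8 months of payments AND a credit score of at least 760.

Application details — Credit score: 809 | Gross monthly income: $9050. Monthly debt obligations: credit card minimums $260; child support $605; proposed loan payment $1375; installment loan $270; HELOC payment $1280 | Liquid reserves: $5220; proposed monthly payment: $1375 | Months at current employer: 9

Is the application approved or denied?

Denied

Credit score 809 ≥ 680 (meets base)
Total debts = (260 + 605 + 1,375 + 270 + 1,280) = 3,790. DTI: 3,790 ÷ 9,050 = 41.9%, over the 40% base limit.
Liquid reserves cover 5,220/1,375 = 3.8 months — ≥ 3 required
Employment 9 ≥ 6 months
DTI 41.9% is within the 40%–43% exception band; checking compensating factors.
Reserves 3.8 < 8 months; credit score 809 ≥ 760.
Override conditions not both satisfied; exception does not apply.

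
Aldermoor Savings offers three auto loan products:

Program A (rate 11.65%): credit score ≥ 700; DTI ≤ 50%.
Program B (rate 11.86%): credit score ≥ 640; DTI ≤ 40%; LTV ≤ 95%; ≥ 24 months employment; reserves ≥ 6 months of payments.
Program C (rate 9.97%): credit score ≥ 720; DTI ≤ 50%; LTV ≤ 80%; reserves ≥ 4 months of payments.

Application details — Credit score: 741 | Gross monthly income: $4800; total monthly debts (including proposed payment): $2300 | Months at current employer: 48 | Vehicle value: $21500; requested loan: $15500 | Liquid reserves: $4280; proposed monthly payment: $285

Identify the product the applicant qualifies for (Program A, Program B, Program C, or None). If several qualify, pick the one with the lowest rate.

Program C

DTI = 2,300/4,800 = 47.9%.
LTV = 15,500/21,500 = 72.1%.
Reserves = 4,280/285 = 15.0 months.
Program A: score 741 ≥ 700; DTI 47.9% ≤ 50% → qualifies.
Program B: score 741 ≥ 640; DTI 47.9% > 40%; LTV 72.1% ≤ 95%; employment 48 ≥ 24 mo; reserves 15.0 ≥ 6 mo → does not qualify.
Program C: score 741 ≥ 720; DTI 47.9% ≤ 50%; LTV 72.1% ≤ 80%; reserves 15.0 ≥ 4 mo → qualifies.
Qualifying: Program A, Program C. Lowest rate is 9.97% → Program C.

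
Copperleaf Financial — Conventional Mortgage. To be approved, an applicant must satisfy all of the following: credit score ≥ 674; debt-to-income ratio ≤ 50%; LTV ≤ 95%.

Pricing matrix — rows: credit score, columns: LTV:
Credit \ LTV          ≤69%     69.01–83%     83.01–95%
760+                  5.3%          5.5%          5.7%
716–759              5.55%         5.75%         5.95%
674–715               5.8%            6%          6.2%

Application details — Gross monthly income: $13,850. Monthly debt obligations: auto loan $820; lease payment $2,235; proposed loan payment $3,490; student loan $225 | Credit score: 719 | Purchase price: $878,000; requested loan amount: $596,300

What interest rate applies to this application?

5.55%

Credit score 719 ≥ 674; Total monthly debts = (820 + 2,235 + 3,490 + 225) = 6,770. DTI = 6,770/13,850 = 48.9% ≤ 50%
LTV = 596,300/878,000 = 67.9% ≤ 95%
Credit 719 → row 716–759; LTV 67.9% → column ≤69%. Grid cell → 5.55%.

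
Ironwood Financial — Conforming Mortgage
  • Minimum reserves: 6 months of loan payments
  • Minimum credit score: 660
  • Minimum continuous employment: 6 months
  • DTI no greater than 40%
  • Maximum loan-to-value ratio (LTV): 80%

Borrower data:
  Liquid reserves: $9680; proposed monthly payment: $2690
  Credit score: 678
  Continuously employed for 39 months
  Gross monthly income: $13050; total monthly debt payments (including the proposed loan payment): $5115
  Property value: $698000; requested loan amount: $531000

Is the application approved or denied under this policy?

Reserves: 9,680 ÷ 2,690 = 3.6 months (below 6-month minimum)
Credit score 678 ≥ 660 (meets)
Employment 39 ≥ 6 months
Debt-to-income = 5,115/13,050 = 39.2% — meets 40% limit
Loan-to-value = 531,000/698,000 = 76.1% — pass (80% max)
Fails on reserves.

Denied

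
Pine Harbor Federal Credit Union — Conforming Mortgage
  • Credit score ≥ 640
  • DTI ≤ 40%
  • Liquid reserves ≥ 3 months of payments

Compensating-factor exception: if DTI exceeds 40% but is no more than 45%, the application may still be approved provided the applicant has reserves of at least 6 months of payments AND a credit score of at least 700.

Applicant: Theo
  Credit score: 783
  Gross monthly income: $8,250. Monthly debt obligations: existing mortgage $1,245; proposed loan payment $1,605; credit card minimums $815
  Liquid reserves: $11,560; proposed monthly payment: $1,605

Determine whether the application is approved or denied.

Credit score 783 ≥ 640 (meets base)
Total debts = (1,245 + 1,605 + 815) = 3,665. DTI: 3,665 ÷ 8,250 = 44.4%, over the 40% base limit.
Liquid reserves cover 11,560/1,605 = 7.2 months — ≥ 3 required
DTI 44.4% is within the 40%–45% exception band; checking compensating factors.
Reserves 7.2 ≥ 6 months; credit score 783 ≥ 700.
Both override conditions satisfied; DTI exception granted.

Approved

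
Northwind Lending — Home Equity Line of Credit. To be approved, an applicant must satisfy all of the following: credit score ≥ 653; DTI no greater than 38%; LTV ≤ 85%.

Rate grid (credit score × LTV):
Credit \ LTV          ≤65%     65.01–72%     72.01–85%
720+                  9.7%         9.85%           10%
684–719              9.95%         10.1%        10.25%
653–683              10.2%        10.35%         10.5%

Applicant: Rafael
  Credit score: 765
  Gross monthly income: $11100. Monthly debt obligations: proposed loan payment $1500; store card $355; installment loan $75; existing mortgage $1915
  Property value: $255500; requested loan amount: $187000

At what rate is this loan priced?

Credit score 765 ≥ 653; Total monthly debts = (1,500 + 355 + 75 + 1,915) = 3,845. Debt-to-income = 3,845/11,100 = 34.6% — meets 38% limit
LTV = 187,000/255,500 = 73.2% ≤ 85%
Credit 765 → row 720+; LTV 73.2% → column 72.01–85%. Grid cell → 10%.

10%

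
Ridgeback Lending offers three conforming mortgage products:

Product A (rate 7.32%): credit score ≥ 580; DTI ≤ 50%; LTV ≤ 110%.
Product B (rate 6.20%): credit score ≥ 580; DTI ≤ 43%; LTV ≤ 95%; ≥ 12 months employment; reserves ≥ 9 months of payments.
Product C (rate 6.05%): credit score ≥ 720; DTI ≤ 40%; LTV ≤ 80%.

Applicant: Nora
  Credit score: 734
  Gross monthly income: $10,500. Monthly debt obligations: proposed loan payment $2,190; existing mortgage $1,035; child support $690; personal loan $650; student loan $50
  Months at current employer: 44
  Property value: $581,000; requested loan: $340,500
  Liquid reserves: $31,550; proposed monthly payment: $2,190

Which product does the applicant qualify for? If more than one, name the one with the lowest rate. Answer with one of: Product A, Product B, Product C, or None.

Product A

Total debts = (2,190 + 1,035 + 690 + 650 + 50) = 4,615; DTI = 4,615/10,500 = 44%.
LTV = 340,500/581,000 = 58.6%.
Reserves = 31,550/2,190 = 14.4 months.
Product A: score 734 ≥ 580; DTI 44% ≤ 50%; LTV 58.6% ≤ 110% → qualifies.
Product B: score 734 ≥ 580; DTI 44% > 43%; LTV 58.6% ≤ 95%; employment 44 ≥ 12 mo; reserves 14.4 ≥ 9 mo → does not qualify.
Product C: score 734 ≥ 720; DTI 44% > 40%; LTV 58.6% ≤ 80% → does not qualify.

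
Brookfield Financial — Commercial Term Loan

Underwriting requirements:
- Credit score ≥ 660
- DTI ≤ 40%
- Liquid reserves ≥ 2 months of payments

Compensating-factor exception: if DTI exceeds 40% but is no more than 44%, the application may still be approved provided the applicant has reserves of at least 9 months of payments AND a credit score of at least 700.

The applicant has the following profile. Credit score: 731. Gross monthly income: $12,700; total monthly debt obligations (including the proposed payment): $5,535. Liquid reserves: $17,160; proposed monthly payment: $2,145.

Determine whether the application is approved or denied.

Credit score 731 ≥ 660 (meets base)
DTI = 5,535/12,700 = 43.6% > 40% — standard DTI limit exceeded.
Reserves: 17,160 ÷ 2,145 = 8.0 months (meets 2-month minimum)
DTI 43.6% is within the 40%–44% exception band; checking compensating factors.
Override check — reserves: 8.0 mo (short of 9); score: 731 (ok).
Compensating-factor requirement not fully met.

Denied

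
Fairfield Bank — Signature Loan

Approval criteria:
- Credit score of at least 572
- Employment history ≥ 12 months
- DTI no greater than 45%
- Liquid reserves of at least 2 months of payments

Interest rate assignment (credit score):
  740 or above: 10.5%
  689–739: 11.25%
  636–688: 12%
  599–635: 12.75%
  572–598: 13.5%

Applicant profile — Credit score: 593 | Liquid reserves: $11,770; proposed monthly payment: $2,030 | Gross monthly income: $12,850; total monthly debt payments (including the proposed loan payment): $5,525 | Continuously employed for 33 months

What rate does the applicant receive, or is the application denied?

Credit score 593 ≥ 572 (meets minimum)
Debt-to-income = 5,525/12,850 = 43% — meets 45% limit
Liquid reserves cover 11,770/2,030 = 5.8 months — ≥ 2 required
Employment 33 ≥ 12 months
All requirements met. Score 593 falls in the 572–598 tier → 13.5%.

Approved at 13.5%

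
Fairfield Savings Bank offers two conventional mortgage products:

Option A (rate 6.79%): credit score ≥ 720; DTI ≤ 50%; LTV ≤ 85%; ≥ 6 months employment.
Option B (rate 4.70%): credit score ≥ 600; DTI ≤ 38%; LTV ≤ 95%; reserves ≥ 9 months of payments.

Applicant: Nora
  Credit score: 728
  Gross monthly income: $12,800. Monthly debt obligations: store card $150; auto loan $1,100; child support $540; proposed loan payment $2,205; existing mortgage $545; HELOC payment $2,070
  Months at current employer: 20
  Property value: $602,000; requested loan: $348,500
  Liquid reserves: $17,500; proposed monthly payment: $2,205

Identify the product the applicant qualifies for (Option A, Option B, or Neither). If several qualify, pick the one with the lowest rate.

Neither

Total debts = (150 + 1,100 + 540 + 2,205 + 545 + 2,070) = 6,610; DTI = 6,610/12,800 = 51.6%.
LTV = 348,500/602,000 = 57.9%.
Reserves = 17,500/2,205 = 7.9 months.
Option A: score 728 ≥ 720; DTI 51.6% > 50%; LTV 57.9% ≤ 85%; employment 20 ≥ 6 mo → does not qualify.
Option B: score 728 ≥ 600; DTI 51.6% > 38%; LTV 57.9% ≤ 95%; reserves 7.9 < 9 mo → does not qualify.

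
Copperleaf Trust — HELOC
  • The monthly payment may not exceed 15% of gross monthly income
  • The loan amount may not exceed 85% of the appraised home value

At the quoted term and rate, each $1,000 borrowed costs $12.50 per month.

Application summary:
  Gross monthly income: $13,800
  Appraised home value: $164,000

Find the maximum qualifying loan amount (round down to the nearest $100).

$139,400

Payment cap: 15% × $13,800 = $2,070/month.
At $12.50 per $1,000, that supports 2,070/12.50 × 1,000 ≈ $165,600 → $165,600.
LTV cap: 85% × $164,000 = $139,400 → $139,400.
Binding constraint: loan-to-value.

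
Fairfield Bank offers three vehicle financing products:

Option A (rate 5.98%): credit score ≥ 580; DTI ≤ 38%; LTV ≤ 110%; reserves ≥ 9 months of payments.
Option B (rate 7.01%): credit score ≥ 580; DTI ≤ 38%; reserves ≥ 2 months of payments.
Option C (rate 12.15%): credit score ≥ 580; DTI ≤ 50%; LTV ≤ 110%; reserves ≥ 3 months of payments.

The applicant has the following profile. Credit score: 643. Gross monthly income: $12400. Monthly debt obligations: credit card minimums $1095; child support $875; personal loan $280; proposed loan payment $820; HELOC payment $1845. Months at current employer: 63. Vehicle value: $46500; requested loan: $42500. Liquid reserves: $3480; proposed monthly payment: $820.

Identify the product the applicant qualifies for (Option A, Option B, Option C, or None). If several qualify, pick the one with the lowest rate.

Option C

Total debts = (1,095 + 875 + 280 + 820 + 1,845) = 4,915; DTI = 4,915/12,400 = 39.6%.
LTV = 42,500/46,500 = 91.4%.
Reserves = 3,480/820 = 4.2 months.
Option A: score 643 ≥ 580; DTI 39.6% > 38%; LTV 91.4% ≤ 110%; reserves 4.2 < 9 mo → does not qualify.
Option B: score 643 ≥ 580; DTI 39.6% > 38%; reserves 4.2 ≥ 2 mo → does not qualify.
Option C: score 643 ≥ 580; DTI 39.6% ≤ 50%; LTV 91.4% ≤ 110%; reserves 4.2 ≥ 3 mo → qualifies.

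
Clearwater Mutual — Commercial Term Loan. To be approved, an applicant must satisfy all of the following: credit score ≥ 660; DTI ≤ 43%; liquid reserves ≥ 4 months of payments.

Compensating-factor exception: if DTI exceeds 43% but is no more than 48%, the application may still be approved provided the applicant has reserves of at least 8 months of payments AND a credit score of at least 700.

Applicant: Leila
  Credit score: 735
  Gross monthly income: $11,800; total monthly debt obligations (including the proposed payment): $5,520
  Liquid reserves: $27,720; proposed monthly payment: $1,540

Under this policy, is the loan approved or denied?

Approved

Credit score 735 ≥ 660 (meets base)
DTI: 5,520 ÷ 11,800 = 46.8%, over the 43% base limit.
Reserves: 27,720 ÷ 1,540 = 18.0 months (meets 4-month minimum)
46.8% falls in the override range (43%–48%), so the compensating-factor test applies.
Reserves 18.0 ≥ 8 months; credit score 735 ≥ 700.
Both compensating conditions met → exception applies.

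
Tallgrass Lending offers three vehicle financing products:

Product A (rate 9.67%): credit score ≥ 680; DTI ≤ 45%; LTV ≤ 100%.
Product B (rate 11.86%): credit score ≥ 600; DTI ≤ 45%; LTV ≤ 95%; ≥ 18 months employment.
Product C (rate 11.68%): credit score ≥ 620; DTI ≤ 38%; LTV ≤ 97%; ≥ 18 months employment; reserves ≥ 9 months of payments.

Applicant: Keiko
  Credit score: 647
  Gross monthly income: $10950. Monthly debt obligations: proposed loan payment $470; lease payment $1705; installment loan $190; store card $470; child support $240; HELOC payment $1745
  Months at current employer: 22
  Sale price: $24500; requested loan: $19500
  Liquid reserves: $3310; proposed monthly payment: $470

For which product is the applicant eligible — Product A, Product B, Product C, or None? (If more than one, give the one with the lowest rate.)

Total debts = (470 + 1,705 + 190 + 470 + 240 + 1,745) = 4,820; DTI = 4,820/10,950 = 44%.
LTV = 19,500/24,500 = 79.6%.
Reserves = 3,310/470 = 7.0 months.
Product A: score 647 < 680; DTI 44% ≤ 45%; LTV 79.6% ≤ 100% → does not qualify.
Product B: score 647 ≥ 600; DTI 44% ≤ 45%; LTV 79.6% ≤ 95%; employment 22 ≥ 18 mo → qualifies.
Product C: score 647 ≥ 620; DTI 44% > 38%; LTV 79.6% ≤ 97%; employment 22 ≥ 18 mo; reserves 7.0 < 9 mo → does not qualify.

Product B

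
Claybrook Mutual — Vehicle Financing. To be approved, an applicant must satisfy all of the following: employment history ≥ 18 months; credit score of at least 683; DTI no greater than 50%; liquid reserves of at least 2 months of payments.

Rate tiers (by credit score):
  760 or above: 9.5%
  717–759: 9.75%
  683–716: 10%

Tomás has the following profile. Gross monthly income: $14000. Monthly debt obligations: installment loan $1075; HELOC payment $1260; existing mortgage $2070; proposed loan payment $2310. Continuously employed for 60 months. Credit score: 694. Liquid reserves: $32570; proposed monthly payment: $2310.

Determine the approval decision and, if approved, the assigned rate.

Approved at 10%

Credit score 694 ≥ 683 (meets minimum)
Total monthly debts = (1,075 + 1,260 + 2,070 + 2,310) = 6,715. DTI = 6,715/14,000 = 48% ≤ 50%
Reserves = 32,570/2,310 = 14.1 months ≥ 2
Employment 60 ≥ 18 months
All requirements met. Score 694 falls in the 683–716 tier → 10%.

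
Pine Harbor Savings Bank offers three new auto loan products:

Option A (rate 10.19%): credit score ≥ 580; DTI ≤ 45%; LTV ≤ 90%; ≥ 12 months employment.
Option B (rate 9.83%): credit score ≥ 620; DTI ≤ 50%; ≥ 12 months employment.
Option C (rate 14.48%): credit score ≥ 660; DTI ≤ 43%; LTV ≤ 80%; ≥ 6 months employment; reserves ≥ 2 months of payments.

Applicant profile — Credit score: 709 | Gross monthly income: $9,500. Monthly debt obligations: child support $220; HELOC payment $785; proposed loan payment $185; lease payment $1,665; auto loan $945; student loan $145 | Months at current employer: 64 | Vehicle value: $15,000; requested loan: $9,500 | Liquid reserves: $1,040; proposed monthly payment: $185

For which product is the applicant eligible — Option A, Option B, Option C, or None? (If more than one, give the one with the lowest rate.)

Total debts = (220 + 785 + 185 + 1,665 + 945 + 145) = 3,945; DTI = 3,945/9,500 = 41.5%.
LTV = 9,500/15,000 = 63.3%.
Reserves = 1,040/185 = 5.6 months.
Option A: score 709 ≥ 580; DTI 41.5% ≤ 45%; LTV 63.3% ≤ 90%; employment 64 ≥ 12 mo → qualifies.
Option B: score 709 ≥ 620; DTI 41.5% ≤ 50%; employment 64 ≥ 12 mo → qualifies.
Option C: score 709 ≥ 660; DTI 41.5% ≤ 43%; LTV 63.3% ≤ 80%; employment 64 ≥ 6 mo; reserves 5.6 ≥ 2 mo → qualifies.
Qualifying: Option A, Option B, Option C. Lowest rate is 9.83% → Option B.

Option B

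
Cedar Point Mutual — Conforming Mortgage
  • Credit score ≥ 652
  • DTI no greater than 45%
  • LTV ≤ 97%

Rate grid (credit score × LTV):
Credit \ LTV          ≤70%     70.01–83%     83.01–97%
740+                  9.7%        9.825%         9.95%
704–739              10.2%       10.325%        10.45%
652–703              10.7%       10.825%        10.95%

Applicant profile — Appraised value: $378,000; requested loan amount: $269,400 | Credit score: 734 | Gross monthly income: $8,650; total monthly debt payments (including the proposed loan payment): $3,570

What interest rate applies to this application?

10.325%

Credit score 734 ≥ 652; DTI: 3,570 ÷ 8,650 = 41.3%, within the 45% cap
LTV: 269,400 ÷ 378,000 = 71.3%, within 97% cap
Score 734 is in the 704–739 band; LTV 71.3% is in the 70.01–83% band → 10.325%.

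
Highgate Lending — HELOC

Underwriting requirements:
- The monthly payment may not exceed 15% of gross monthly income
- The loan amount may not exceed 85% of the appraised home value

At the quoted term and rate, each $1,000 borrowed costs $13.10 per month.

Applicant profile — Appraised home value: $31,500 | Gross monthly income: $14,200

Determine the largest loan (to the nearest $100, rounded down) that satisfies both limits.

Payment cap: 15% × $14,200 = $2,130/month.
At $13.10 per $1,000, that supports 2,130/13.10 × 1,000 ≈ $162,595 → $162,500.
LTV cap: 85% × $31,500 = $26,775 → $26,700.
Binding constraint: loan-to-value.

$26,700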